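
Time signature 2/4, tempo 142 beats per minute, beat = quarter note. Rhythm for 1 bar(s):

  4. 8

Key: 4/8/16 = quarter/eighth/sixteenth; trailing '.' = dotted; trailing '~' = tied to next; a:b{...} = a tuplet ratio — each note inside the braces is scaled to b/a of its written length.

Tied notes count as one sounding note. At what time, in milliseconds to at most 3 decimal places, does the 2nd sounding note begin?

1. 0.0ms @ 0 + 633.803ms (3/2)
2. 633.803ms @ 3/2 + 211.268ms (1/2)

note 2 onset = 3/2b = 633.803ms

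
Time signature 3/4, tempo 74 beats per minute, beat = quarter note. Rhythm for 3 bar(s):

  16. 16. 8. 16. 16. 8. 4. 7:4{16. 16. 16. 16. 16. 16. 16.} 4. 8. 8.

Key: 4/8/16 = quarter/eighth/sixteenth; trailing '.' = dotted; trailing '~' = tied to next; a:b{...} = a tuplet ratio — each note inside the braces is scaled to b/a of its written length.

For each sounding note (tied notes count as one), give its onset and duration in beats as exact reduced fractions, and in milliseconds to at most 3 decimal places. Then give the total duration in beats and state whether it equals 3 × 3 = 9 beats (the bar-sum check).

1) 0.0ms=0b +304.054ms=3/8b
2) 304.054ms=3/8b +304.054ms=3/8b
3) 608.108ms=3/4b +608.108ms=3/4b
4) 1216.216ms=3/2b +304.054ms=3/8b
5) 1520.27ms=15/8b +304.054ms=3/8b
6) 1824.324ms=9/4b +608.108ms=3/4b
7) 2432.432ms=3b +1216.216ms=3/2b
8) 3648.649ms=9/2b +173.745ms=3/14b
9) 3822.394ms=33/7b +173.745ms=3/14b
10) 3996.139ms=69/14b +173.745ms=3/14b
11) 4169.884ms=36/7b +173.745ms=3/14b
12) 4343.629ms=75/14b +173.745ms=3/14b
13) 4517.375ms=39/7b +173.745ms=3/14b
14) 4691.12ms=81/14b +173.745ms=3/14b
15) 4864.865ms=6b +1216.216ms=3/2b
16) 6081.081ms=15/2b +608.108ms=3/4b
17) 6689.189ms=33/4b +608.108ms=3/4b
Σ=9b of 9 (74bpm 3/4) — PASS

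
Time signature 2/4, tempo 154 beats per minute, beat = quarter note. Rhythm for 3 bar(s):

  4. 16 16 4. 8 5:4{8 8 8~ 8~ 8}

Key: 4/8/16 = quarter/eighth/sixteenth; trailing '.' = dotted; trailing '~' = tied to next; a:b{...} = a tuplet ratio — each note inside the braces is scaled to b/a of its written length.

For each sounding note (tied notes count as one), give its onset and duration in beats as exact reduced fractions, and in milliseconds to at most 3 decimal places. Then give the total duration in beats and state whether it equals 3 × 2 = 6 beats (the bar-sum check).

1) 0.0ms=0b +584.416ms=3/2b
2) 584.416ms=3/2b +97.403ms=1/4b
3) 681.818ms=7/4b +97.403ms=1/4b
4) 779.221ms=2b +584.416ms=3/2b
5) 1363.636ms=7/2b +194.805ms=1/2b
6) 1558.442ms=4b +155.844ms=2/5b
7) 1714.286ms=22/5b +155.844ms=2/5b
8) 1870.13ms=24/5b +467.532ms=6/5b
Σ=6b of 6 (154bpm 2/4) — PASS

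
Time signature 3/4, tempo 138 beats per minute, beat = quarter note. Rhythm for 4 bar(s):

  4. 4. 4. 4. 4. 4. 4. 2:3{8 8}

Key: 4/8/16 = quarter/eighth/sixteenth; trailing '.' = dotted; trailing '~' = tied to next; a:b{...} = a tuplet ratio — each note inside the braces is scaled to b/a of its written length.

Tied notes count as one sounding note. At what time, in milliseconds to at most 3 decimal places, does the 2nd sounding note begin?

note 2 onset = 3/2b = 652.174ms

1. 0.0ms @ 0 + 652.174ms (3/2)
2. 652.174ms @ 3/2 + 652.174ms (3/2)
3. 1304.348ms @ 3 + 652.174ms (3/2)
4. 1956.522ms @ 9/2 + 652.174ms (3/2)
5. 2608.696ms @ 6 + 652.174ms (3/2)
6. 3260.87ms @ 15/2 + 652.174ms (3/2)
7. 3913.043ms @ 9 + 652.174ms (3/2)
8. 4565.217ms @ 21/2 + 326.087ms (3/4)
9. 4891.304ms @ 45/4 + 326.087ms (3/4)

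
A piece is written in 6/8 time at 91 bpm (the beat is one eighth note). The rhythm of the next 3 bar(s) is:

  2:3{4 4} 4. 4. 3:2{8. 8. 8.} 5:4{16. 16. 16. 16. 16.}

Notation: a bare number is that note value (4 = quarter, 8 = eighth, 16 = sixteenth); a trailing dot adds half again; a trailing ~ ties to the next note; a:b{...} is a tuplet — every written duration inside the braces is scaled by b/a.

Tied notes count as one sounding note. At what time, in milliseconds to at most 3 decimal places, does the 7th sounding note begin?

note 7 onset = 14b = 9230.769ms

1. 0.0ms @ 0 + 1978.022ms (3)
2. 1978.022ms @ 3 + 1978.022ms (3)
3. 3956.044ms @ 6 + 1978.022ms (3)
4. 5934.066ms @ 9 + 1978.022ms (3)
5. 7912.088ms @ 12 + 659.341ms (1)
6. 8571.429ms @ 13 + 659.341ms (1)
7. 9230.769ms @ 14 + 659.341ms (1)
8. 9890.11ms @ 15 + 395.604ms (3/5)
9. 10285.714ms @ 78/5 + 395.604ms (3/5)
10. 10681.319ms @ 81/5 + 395.604ms (3/5)
11. 11076.923ms @ 84/5 + 395.604ms (3/5)
12. 11472.527ms @ 87/5 + 395.604ms (3/5)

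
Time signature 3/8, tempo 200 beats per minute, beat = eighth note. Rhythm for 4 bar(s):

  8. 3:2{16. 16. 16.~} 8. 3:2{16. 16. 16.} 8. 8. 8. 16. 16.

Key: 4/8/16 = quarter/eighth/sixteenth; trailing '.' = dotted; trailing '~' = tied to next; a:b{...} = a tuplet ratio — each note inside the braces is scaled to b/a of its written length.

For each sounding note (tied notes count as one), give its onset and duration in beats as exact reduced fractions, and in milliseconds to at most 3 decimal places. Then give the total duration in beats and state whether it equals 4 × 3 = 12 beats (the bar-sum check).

1) 0.0ms=0b +450.0ms=3/2b
2) 450.0ms=3/2b +150.0ms=1/2b
3) 600.0ms=2b +150.0ms=1/2b
4) 750.0ms=5/2b +600.0ms=2b
5) 1350.0ms=9/2b +150.0ms=1/2b
6) 1500.0ms=5b +150.0ms=1/2b
7) 1650.0ms=11/2b +150.0ms=1/2b
8) 1800.0ms=6b +450.0ms=3/2b
9) 2250.0ms=15/2b +450.0ms=3/2b
10) 2700.0ms=9b +450.0ms=3/2b
11) 3150.0ms=21/2b +225.0ms=3/4b
12) 3375.0ms=45/4b +225.0ms=3/4b
Σ=12b of 12 (200bpm 3/8) — PASS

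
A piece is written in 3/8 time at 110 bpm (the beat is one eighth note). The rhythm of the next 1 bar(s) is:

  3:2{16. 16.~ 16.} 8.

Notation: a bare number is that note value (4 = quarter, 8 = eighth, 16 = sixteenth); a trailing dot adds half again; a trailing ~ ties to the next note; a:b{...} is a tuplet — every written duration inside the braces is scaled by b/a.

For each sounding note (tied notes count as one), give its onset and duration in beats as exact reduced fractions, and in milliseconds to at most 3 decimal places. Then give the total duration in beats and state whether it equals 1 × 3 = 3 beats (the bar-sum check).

1) 0.0ms=0b +272.727ms=1/2b
2) 272.727ms=1/2b +545.455ms=1b
3) 818.182ms=3/2b +818.182ms=3/2b
Σ=3b of 3 (110bpm 3/8) — PASS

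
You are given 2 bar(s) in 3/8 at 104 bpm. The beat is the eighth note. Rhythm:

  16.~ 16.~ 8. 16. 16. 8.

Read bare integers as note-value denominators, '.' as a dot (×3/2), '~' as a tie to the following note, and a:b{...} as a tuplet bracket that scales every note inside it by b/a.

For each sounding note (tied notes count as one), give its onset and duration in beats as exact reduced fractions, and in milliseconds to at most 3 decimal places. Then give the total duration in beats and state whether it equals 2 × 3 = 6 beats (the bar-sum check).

1) 0.0ms=0b +1730.769ms=3b
2) 1730.769ms=3b +432.692ms=3/4b
3) 2163.462ms=15/4b +432.692ms=3/4b
4) 2596.154ms=9/2b +865.385ms=3/2b
Σ=6b of 6 (104bpm 3/8) — PASS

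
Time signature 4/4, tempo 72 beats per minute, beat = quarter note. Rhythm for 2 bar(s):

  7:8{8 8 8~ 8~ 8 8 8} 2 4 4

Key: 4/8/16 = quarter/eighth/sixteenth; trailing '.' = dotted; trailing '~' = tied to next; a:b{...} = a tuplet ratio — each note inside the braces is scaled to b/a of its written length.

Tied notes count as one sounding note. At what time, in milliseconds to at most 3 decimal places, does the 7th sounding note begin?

1. 0.0ms @ 0 + 476.19ms (4/7)
2. 476.19ms @ 4/7 + 476.19ms (4/7)
3. 952.381ms @ 8/7 + 1428.571ms (12/7)
4. 2380.952ms @ 20/7 + 476.19ms (4/7)
5. 2857.143ms @ 24/7 + 476.19ms (4/7)
6. 3333.333ms @ 4 + 1666.667ms (2)
7. 5000.0ms @ 6 + 833.333ms (1)
8. 5833.333ms @ 7 + 833.333ms (1)

note 7 onset = 6b = 5000.0ms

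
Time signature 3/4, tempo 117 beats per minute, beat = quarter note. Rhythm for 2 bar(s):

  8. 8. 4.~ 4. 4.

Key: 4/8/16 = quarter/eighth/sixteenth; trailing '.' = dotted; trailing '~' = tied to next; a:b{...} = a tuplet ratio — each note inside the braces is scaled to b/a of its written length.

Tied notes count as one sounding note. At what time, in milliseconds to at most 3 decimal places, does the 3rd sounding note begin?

1. 0.0ms @ 0 + 384.615ms (3/4)
2. 384.615ms @ 3/4 + 384.615ms (3/4)
3. 769.231ms @ 3/2 + 1538.462ms (3)
4. 2307.692ms @ 9/2 + 769.231ms (3/2)

note 3 onset = 3/2b = 769.231ms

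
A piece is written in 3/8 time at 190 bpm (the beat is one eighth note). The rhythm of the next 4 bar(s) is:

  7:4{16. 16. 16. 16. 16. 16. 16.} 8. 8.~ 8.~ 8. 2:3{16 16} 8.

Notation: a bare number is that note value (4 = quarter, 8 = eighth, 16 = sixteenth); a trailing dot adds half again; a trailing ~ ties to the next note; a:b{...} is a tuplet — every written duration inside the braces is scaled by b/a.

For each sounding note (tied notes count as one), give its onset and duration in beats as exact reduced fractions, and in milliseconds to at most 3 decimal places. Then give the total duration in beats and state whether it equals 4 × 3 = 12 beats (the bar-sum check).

1) 0.0ms=0b +135.338ms=3/7b
2) 135.338ms=3/7b +135.338ms=3/7b
3) 270.677ms=6/7b +135.338ms=3/7b
4) 406.015ms=9/7b +135.338ms=3/7b
5) 541.353ms=12/7b +135.338ms=3/7b
6) 676.692ms=15/7b +135.338ms=3/7b
7) 812.03ms=18/7b +135.338ms=3/7b
8) 947.368ms=3b +473.684ms=3/2b
9) 1421.053ms=9/2b +1421.053ms=9/2b
10) 2842.105ms=9b +236.842ms=3/4b
11) 3078.947ms=39/4b +236.842ms=3/4b
12) 3315.789ms=21/2b +473.684ms=3/2b
Σ=12b of 12 (190bpm 3/8) — PASS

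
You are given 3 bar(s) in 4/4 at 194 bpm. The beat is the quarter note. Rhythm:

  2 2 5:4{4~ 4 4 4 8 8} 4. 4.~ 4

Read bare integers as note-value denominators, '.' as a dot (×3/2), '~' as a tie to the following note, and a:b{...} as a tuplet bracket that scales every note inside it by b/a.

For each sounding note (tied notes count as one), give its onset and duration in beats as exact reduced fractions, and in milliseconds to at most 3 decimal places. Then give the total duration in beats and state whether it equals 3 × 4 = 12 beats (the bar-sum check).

1) 0.0ms=0b +618.557ms=2b
2) 618.557ms=2b +618.557ms=2b
3) 1237.113ms=4b +494.845ms=8/5b
4) 1731.959ms=28/5b +247.423ms=4/5b
5) 1979.381ms=32/5b +247.423ms=4/5b
6) 2226.804ms=36/5b +123.711ms=2/5b
7) 2350.515ms=38/5b +123.711ms=2/5b
8) 2474.227ms=8b +463.918ms=3/2b
9) 2938.144ms=19/2b +773.196ms=5/2b
Σ=12b of 12 (194bpm 4/4) — PASS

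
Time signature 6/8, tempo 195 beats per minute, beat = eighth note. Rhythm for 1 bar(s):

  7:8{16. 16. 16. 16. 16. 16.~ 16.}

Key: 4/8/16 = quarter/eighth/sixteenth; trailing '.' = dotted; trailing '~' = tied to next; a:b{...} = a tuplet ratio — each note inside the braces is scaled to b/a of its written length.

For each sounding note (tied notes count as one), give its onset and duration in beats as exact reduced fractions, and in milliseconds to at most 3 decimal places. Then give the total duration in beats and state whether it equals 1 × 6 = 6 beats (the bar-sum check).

1) 0.0ms=0b +263.736ms=6/7b
2) 263.736ms=6/7b +263.736ms=6/7b
3) 527.473ms=12/7b +263.736ms=6/7b
4) 791.209ms=18/7b +263.736ms=6/7b
5) 1054.945ms=24/7b +263.736ms=6/7b
6) 1318.681ms=30/7b +527.473ms=12/7b
Σ=6b of 6 (195bpm 6/8) — PASS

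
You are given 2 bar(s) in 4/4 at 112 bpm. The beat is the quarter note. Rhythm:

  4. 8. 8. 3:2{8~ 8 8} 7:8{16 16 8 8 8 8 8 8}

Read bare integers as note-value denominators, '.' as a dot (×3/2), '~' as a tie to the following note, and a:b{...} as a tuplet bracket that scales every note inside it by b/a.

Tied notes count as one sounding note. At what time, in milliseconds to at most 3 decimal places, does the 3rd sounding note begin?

1. 0.0ms @ 0 + 803.571ms (3/2)
2. 803.571ms @ 3/2 + 401.786ms (3/4)
3. 1205.357ms @ 9/4 + 401.786ms (3/4)
4. 1607.143ms @ 3 + 357.143ms (2/3)
5. 1964.286ms @ 11/3 + 178.571ms (1/3)
6. 2142.857ms @ 4 + 153.061ms (2/7)
7. 2295.918ms @ 30/7 + 153.061ms (2/7)
8. 2448.98ms @ 32/7 + 306.122ms (4/7)
9. 2755.102ms @ 36/7 + 306.122ms (4/7)
10. 3061.224ms @ 40/7 + 306.122ms (4/7)
11. 3367.347ms @ 44/7 + 306.122ms (4/7)
12. 3673.469ms @ 48/7 + 306.122ms (4/7)
13. 3979.592ms @ 52/7 + 306.122ms (4/7)

note 3 onset = 9/4b = 1205.357ms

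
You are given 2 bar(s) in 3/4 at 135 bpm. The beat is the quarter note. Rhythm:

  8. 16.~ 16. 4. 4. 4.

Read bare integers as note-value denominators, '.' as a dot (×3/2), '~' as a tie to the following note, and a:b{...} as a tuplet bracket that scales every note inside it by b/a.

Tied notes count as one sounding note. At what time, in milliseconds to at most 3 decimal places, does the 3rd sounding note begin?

note 3 onset = 3/2b = 666.667ms

1. 0.0ms @ 0 + 333.333ms (3/4)
2. 333.333ms @ 3/4 + 333.333ms (3/4)
3. 666.667ms @ 3/2 + 666.667ms (3/2)
4. 1333.333ms @ 3 + 666.667ms (3/2)
5. 2000.0ms @ 9/2 + 666.667ms (3/2)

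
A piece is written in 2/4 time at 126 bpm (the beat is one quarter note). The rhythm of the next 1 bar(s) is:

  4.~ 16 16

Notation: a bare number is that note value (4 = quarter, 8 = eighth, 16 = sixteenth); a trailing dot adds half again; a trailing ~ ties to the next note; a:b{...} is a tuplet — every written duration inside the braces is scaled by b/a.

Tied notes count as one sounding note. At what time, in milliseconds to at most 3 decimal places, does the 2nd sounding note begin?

1. 0.0ms @ 0 + 833.333ms (7/4)
2. 833.333ms @ 7/4 + 119.048ms (1/4)

note 2 onset = 7/4b = 833.333ms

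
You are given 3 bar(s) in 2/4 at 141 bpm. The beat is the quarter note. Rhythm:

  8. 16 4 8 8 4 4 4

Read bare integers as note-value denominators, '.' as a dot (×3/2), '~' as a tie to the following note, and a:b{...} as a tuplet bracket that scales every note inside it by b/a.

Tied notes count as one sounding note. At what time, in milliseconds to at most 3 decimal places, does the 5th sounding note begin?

note 5 onset = 5/2b = 1063.83ms

1. 0.0ms @ 0 + 319.149ms (3/4)
2. 319.149ms @ 3/4 + 106.383ms (1/4)
3. 425.532ms @ 1 + 425.532ms (1)
4. 851.064ms @ 2 + 212.766ms (1/2)
5. 1063.83ms @ 5/2 + 212.766ms (1/2)
6. 1276.596ms @ 3 + 425.532ms (1)
7. 1702.128ms @ 4 + 425.532ms (1)
8. 2127.66ms @ 5 + 425.532ms (1)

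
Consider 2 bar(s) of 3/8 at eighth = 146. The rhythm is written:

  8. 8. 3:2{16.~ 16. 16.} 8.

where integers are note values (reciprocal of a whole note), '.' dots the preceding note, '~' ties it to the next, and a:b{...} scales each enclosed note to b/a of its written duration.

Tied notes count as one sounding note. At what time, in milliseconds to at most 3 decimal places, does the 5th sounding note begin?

note 5 onset = 9/2b = 1849.315ms

1. 0.0ms @ 0 + 616.438ms (3/2)
2. 616.438ms @ 3/2 + 616.438ms (3/2)
3. 1232.877ms @ 3 + 410.959ms (1)
4. 1643.836ms @ 4 + 205.479ms (1/2)
5. 1849.315ms @ 9/2 + 616.438ms (3/2)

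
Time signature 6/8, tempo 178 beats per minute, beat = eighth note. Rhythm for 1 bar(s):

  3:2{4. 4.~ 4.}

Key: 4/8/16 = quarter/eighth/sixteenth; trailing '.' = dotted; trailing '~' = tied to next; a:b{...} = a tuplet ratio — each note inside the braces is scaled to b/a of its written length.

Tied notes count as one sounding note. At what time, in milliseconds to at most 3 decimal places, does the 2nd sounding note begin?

1. 0.0ms @ 0 + 674.157ms (2)
2. 674.157ms @ 2 + 1348.315ms (4)

note 2 onset = 2b = 674.157ms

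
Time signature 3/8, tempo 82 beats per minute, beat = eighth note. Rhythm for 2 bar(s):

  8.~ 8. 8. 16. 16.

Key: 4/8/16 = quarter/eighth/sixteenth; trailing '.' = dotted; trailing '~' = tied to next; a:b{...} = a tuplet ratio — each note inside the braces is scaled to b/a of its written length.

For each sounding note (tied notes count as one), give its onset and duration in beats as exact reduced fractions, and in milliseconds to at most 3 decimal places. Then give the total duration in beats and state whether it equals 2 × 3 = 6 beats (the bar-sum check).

1) 0.0ms=0b +2195.122ms=3b
2) 2195.122ms=3b +1097.561ms=3/2b
3) 3292.683ms=9/2b +548.78ms=3/4b
4) 3841.463ms=21/4b +548.78ms=3/4b
Σ=6b of 6 (82bpm 3/8) — PASS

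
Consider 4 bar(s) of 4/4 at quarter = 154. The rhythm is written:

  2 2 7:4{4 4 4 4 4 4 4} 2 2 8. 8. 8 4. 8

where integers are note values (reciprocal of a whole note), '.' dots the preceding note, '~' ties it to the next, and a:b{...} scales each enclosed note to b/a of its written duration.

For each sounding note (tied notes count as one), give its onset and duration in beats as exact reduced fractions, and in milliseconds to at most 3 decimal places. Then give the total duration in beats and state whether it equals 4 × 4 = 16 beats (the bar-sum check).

1) 0.0ms=0b +779.221ms=2b
2) 779.221ms=2b +779.221ms=2b
3) 1558.442ms=4b +222.635ms=4/7b
4) 1781.076ms=32/7b +222.635ms=4/7b
5) 2003.711ms=36/7b +222.635ms=4/7b
6) 2226.345ms=40/7b +222.635ms=4/7b
7) 2448.98ms=44/7b +222.635ms=4/7b
8) 2671.614ms=48/7b +222.635ms=4/7b
9) 2894.249ms=52/7b +222.635ms=4/7b
10) 3116.883ms=8b +779.221ms=2b
11) 3896.104ms=10b +779.221ms=2b
12) 4675.325ms=12b +292.208ms=3/4b
13) 4967.532ms=51/4b +292.208ms=3/4b
14) 5259.74ms=27/2b +194.805ms=1/2b
15) 5454.545ms=14b +584.416ms=3/2b
16) 6038.961ms=31/2b +194.805ms=1/2b
Σ=16b of 16 (154bpm 4/4) — PASS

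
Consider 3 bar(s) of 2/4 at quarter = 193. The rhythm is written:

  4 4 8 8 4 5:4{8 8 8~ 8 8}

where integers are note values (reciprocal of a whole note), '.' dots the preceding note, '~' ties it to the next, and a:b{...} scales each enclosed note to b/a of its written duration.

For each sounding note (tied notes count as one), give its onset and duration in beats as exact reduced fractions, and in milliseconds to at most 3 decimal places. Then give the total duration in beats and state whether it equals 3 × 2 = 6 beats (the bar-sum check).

1) 0.0ms=0b +310.881ms=1b
2) 310.881ms=1b +310.881ms=1b
3) 621.762ms=2b +155.44ms=1/2b
4) 777.202ms=5/2b +155.44ms=1/2b
5) 932.642ms=3b +310.881ms=1b
6) 1243.523ms=4b +124.352ms=2/5b
7) 1367.876ms=22/5b +124.352ms=2/5b
8) 1492.228ms=24/5b +248.705ms=4/5b
9) 1740.933ms=28/5b +124.352ms=2/5b
Σ=6b of 6 (193bpm 2/4) — PASS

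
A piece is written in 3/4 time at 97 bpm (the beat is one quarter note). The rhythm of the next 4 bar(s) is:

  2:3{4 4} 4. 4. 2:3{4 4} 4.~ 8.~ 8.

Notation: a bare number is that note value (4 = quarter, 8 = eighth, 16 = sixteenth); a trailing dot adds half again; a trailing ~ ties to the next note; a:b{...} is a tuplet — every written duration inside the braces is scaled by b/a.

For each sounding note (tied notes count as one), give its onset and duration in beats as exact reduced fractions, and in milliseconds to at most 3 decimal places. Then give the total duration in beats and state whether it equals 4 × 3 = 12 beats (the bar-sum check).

1) 0.0ms=0b +927.835ms=3/2b
2) 927.835ms=3/2b +927.835ms=3/2b
3) 1855.67ms=3b +927.835ms=3/2b
4) 2783.505ms=9/2b +927.835ms=3/2b
5) 3711.34ms=6b +927.835ms=3/2b
6) 4639.175ms=15/2b +927.835ms=3/2b
7) 5567.01ms=9b +1855.67ms=3b
Σ=12b of 12 (97bpm 3/4) — PASS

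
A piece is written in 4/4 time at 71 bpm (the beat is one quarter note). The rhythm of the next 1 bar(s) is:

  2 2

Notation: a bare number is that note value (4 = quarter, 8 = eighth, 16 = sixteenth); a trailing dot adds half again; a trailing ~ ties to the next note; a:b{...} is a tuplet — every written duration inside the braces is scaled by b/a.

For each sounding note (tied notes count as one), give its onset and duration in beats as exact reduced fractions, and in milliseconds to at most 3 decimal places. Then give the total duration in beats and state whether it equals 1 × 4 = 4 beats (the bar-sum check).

1) 0.0ms=0b +1690.141ms=2b
2) 1690.141ms=2b +1690.141ms=2b
Σ=4b of 4 (71bpm 4/4) — PASS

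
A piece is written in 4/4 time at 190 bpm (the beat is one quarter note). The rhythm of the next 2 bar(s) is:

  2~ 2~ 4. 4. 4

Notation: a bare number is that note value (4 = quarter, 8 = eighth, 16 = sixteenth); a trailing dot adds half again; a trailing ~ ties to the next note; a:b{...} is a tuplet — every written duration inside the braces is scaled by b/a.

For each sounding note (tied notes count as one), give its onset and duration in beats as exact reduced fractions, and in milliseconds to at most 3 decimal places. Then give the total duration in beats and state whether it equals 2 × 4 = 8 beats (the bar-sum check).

1) 0.0ms=0b +1736.842ms=11/2b
2) 1736.842ms=11/2b +473.684ms=3/2b
3) 2210.526ms=7b +315.789ms=1b
Σ=8b of 8 (190bpm 4/4) — PASS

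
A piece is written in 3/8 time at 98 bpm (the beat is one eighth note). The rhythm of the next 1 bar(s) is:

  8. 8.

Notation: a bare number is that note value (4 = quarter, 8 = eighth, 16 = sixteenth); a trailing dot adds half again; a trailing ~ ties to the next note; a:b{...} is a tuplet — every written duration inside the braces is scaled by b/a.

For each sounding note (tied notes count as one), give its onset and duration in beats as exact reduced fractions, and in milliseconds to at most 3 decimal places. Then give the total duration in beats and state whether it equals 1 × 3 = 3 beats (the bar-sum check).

1) 0.0ms=0b +918.367ms=3/2b
2) 918.367ms=3/2b +918.367ms=3/2b
Σ=3b of 3 (98bpm 3/8) — PASS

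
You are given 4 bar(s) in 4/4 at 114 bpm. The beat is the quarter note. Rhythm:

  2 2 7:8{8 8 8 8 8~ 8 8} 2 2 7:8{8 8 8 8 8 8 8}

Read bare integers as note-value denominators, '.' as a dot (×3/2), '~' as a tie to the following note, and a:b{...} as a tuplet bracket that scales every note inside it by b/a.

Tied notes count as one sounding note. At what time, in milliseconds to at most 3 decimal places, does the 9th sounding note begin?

1. 0.0ms @ 0 + 1052.632ms (2)
2. 1052.632ms @ 2 + 1052.632ms (2)
3. 2105.263ms @ 4 + 300.752ms (4/7)
4. 2406.015ms @ 32/7 + 300.752ms (4/7)
5. 2706.767ms @ 36/7 + 300.752ms (4/7)
6. 3007.519ms @ 40/7 + 300.752ms (4/7)
7. 3308.271ms @ 44/7 + 601.504ms (8/7)
8. 3909.774ms @ 52/7 + 300.752ms (4/7)
9. 4210.526ms @ 8 + 1052.632ms (2)
10. 5263.158ms @ 10 + 1052.632ms (2)
11. 6315.789ms @ 12 + 300.752ms (4/7)
12. 6616.541ms @ 88/7 + 300.752ms (4/7)
13. 6917.293ms @ 92/7 + 300.752ms (4/7)
14. 7218.045ms @ 96/7 + 300.752ms (4/7)
15. 7518.797ms @ 100/7 + 300.752ms (4/7)
16. 7819.549ms @ 104/7 + 300.752ms (4/7)
17. 8120.301ms @ 108/7 + 300.752ms (4/7)

note 9 onset = 8b = 4210.526ms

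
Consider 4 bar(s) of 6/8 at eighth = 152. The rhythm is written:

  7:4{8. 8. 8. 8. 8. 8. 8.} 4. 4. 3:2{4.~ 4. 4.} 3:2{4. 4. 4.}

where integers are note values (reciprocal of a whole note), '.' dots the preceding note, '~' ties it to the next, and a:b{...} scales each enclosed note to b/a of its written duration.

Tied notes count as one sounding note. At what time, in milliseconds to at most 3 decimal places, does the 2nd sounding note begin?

1. 0.0ms @ 0 + 338.346ms (6/7)
2. 338.346ms @ 6/7 + 338.346ms (6/7)
3. 676.692ms @ 12/7 + 338.346ms (6/7)
4. 1015.038ms @ 18/7 + 338.346ms (6/7)
5. 1353.383ms @ 24/7 + 338.346ms (6/7)
6. 1691.729ms @ 30/7 + 338.346ms (6/7)
7. 2030.075ms @ 36/7 + 338.346ms (6/7)
8. 2368.421ms @ 6 + 1184.211ms (3)
9. 3552.632ms @ 9 + 1184.211ms (3)
10. 4736.842ms @ 12 + 1578.947ms (4)
11. 6315.789ms @ 16 + 789.474ms (2)
12. 7105.263ms @ 18 + 789.474ms (2)
13. 7894.737ms @ 20 + 789.474ms (2)
14. 8684.211ms @ 22 + 789.474ms (2)

note 2 onset = 6/7b = 338.346ms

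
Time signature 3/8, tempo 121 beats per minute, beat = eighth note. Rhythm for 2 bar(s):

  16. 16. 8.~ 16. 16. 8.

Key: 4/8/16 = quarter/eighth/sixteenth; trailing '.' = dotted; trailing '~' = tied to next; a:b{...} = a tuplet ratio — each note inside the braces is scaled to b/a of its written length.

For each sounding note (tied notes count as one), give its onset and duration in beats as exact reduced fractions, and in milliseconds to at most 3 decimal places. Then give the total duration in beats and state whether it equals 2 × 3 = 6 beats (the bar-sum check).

1) 0.0ms=0b +371.901ms=3/4b
2) 371.901ms=3/4b +371.901ms=3/4b
3) 743.802ms=3/2b +1115.702ms=9/4b
4) 1859.504ms=15/4b +371.901ms=3/4b
5) 2231.405ms=9/2b +743.802ms=3/2b
Σ=6b of 6 (121bpm 3/8) — PASS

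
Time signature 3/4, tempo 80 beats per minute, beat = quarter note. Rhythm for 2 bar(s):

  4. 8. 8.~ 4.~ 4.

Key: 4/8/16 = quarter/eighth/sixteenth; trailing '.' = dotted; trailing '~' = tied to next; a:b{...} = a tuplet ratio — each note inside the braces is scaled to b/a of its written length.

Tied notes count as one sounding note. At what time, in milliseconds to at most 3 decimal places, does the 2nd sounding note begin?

1. 0.0ms @ 0 + 1125.0ms (3/2)
2. 1125.0ms @ 3/2 + 562.5ms (3/4)
3. 1687.5ms @ 9/4 + 2812.5ms (15/4)

note 2 onset = 3/2b = 1125.0ms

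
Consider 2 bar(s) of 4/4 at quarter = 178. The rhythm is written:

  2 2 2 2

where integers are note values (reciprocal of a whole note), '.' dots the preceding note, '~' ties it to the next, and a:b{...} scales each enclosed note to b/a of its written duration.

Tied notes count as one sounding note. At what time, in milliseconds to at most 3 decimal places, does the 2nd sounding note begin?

note 2 onset = 2b = 674.157ms

1. 0.0ms @ 0 + 674.157ms (2)
2. 674.157ms @ 2 + 674.157ms (2)
3. 1348.315ms @ 4 + 674.157ms (2)
4. 2022.472ms @ 6 + 674.157ms (2)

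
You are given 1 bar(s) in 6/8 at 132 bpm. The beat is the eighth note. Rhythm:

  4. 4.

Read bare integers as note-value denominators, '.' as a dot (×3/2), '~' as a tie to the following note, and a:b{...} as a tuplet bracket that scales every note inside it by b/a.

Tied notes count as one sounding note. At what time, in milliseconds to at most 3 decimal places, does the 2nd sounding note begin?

1. 0.0ms @ 0 + 1363.636ms (3)
2. 1363.636ms @ 3 + 1363.636ms (3)

note 2 onset = 3b = 1363.636ms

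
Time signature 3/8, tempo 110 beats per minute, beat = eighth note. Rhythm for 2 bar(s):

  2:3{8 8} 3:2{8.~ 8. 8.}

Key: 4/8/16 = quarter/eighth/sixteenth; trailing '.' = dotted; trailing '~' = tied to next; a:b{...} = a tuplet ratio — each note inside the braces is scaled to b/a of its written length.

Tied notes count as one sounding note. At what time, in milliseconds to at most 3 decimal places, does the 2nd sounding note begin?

note 2 onset = 3/2b = 818.182ms

1. 0.0ms @ 0 + 818.182ms (3/2)
2. 818.182ms @ 3/2 + 818.182ms (3/2)
3. 1636.364ms @ 3 + 1090.909ms (2)
4. 2727.273ms @ 5 + 545.455ms (1)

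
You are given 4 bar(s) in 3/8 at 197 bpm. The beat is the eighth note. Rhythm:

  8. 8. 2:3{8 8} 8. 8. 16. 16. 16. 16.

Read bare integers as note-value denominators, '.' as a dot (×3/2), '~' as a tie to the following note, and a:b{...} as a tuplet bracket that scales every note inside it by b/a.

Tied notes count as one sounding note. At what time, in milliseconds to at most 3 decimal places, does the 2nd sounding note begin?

note 2 onset = 3/2b = 456.853ms

1. 0.0ms @ 0 + 456.853ms (3/2)
2. 456.853ms @ 3/2 + 456.853ms (3/2)
3. 913.706ms @ 3 + 456.853ms (3/2)
4. 1370.558ms @ 9/2 + 456.853ms (3/2)
5. 1827.411ms @ 6 + 456.853ms (3/2)
6. 2284.264ms @ 15/2 + 456.853ms (3/2)
7. 2741.117ms @ 9 + 228.426ms (3/4)
8. 2969.543ms @ 39/4 + 228.426ms (3/4)
9. 3197.97ms @ 21/2 + 228.426ms (3/4)
10. 3426.396ms @ 45/4 + 228.426ms (3/4)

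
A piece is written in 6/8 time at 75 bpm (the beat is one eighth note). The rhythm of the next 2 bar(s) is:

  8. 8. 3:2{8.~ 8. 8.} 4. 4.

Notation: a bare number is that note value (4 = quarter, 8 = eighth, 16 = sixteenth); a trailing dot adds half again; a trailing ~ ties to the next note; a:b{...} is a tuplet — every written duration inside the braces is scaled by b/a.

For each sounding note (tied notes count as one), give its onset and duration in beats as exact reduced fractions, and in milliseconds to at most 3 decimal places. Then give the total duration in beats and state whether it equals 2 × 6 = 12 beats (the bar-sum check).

1) 0.0ms=0b +1200.0ms=3/2b
2) 1200.0ms=3/2b +1200.0ms=3/2b
3) 2400.0ms=3b +1600.0ms=2b
4) 4000.0ms=5b +800.0ms=1b
5) 4800.0ms=6b +2400.0ms=3b
6) 7200.0ms=9b +2400.0ms=3b
Σ=12b of 12 (75bpm 6/8) — PASS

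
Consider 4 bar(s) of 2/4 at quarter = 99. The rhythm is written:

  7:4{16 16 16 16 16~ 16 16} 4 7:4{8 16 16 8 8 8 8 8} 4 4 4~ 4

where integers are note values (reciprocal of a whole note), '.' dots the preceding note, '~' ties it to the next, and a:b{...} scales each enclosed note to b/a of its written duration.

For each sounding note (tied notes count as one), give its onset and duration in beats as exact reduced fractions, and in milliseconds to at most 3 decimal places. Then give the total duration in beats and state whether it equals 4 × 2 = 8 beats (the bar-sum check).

1) 0.0ms=0b +86.58ms=1/7b
2) 86.58ms=1/7b +86.58ms=1/7b
3) 173.16ms=2/7b +86.58ms=1/7b
4) 259.74ms=3/7b +86.58ms=1/7b
5) 346.32ms=4/7b +173.16ms=2/7b
6) 519.481ms=6/7b +86.58ms=1/7b
7) 606.061ms=1b +606.061ms=1b
8) 1212.121ms=2b +173.16ms=2/7b
9) 1385.281ms=16/7b +86.58ms=1/7b
10) 1471.861ms=17/7b +86.58ms=1/7b
11) 1558.442ms=18/7b +173.16ms=2/7b
12) 1731.602ms=20/7b +173.16ms=2/7b
13) 1904.762ms=22/7b +173.16ms=2/7b
14) 2077.922ms=24/7b +173.16ms=2/7b
15) 2251.082ms=26/7b +173.16ms=2/7b
16) 2424.242ms=4b +606.061ms=1b
17) 3030.303ms=5b +606.061ms=1b
18) 3636.364ms=6b +1212.121ms=2b
Σ=8b of 8 (99bpm 2/4) — PASS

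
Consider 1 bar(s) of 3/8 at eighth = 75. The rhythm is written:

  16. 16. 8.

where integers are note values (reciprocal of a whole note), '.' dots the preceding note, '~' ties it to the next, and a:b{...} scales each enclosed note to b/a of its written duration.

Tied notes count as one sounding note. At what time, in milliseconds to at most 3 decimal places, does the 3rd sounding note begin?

1. 0.0ms @ 0 + 600.0ms (3/4)
2. 600.0ms @ 3/4 + 600.0ms (3/4)
3. 1200.0ms @ 3/2 + 1200.0ms (3/2)

note 3 onset = 3/2b = 1200.0ms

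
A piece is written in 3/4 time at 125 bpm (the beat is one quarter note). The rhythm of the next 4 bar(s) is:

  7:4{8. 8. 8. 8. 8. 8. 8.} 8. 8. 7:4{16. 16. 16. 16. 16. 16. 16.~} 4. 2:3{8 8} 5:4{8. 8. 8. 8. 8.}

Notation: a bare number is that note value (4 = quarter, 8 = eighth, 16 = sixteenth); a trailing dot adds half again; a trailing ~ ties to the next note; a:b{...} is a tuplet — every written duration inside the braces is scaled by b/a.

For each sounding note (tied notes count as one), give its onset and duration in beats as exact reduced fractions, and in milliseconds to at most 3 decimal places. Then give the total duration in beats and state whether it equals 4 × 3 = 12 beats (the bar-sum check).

1) 0.0ms=0b +205.714ms=3/7b
2) 205.714ms=3/7b +205.714ms=3/7b
3) 411.429ms=6/7b +205.714ms=3/7b
4) 617.143ms=9/7b +205.714ms=3/7b
5) 822.857ms=12/7b +205.714ms=3/7b
6) 1028.571ms=15/7b +205.714ms=3/7b
7) 1234.286ms=18/7b +205.714ms=3/7b
8) 1440.0ms=3b +360.0ms=3/4b
9) 1800.0ms=15/4b +360.0ms=3/4b
10) 2160.0ms=9/2b +102.857ms=3/14b
11) 2262.857ms=33/7b +102.857ms=3/14b
12) 2365.714ms=69/14b +102.857ms=3/14b
13) 2468.571ms=36/7b +102.857ms=3/14b
14) 2571.429ms=75/14b +102.857ms=3/14b
15) 2674.286ms=39/7b +102.857ms=3/14b
16) 2777.143ms=81/14b +822.857ms=12/7b
17) 3600.0ms=15/2b +360.0ms=3/4b
18) 3960.0ms=33/4b +360.0ms=3/4b
19) 4320.0ms=9b +288.0ms=3/5b
20) 4608.0ms=48/5b +288.0ms=3/5b
21) 4896.0ms=51/5b +288.0ms=3/5b
22) 5184.0ms=54/5b +288.0ms=3/5b
23) 5472.0ms=57/5b +288.0ms=3/5b
Σ=12b of 12 (125bpm 3/4) — PASS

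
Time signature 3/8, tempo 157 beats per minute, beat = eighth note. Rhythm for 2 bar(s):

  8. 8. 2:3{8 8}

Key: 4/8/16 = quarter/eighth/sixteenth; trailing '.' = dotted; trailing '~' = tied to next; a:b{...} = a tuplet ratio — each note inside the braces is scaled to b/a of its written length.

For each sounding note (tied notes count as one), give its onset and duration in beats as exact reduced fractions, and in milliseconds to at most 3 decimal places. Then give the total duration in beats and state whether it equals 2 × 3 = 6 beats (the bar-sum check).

1) 0.0ms=0b +573.248ms=3/2b
2) 573.248ms=3/2b +573.248ms=3/2b
3) 1146.497ms=3b +573.248ms=3/2b
4) 1719.745ms=9/2b +573.248ms=3/2b
Σ=6b of 6 (157bpm 3/8) — PASS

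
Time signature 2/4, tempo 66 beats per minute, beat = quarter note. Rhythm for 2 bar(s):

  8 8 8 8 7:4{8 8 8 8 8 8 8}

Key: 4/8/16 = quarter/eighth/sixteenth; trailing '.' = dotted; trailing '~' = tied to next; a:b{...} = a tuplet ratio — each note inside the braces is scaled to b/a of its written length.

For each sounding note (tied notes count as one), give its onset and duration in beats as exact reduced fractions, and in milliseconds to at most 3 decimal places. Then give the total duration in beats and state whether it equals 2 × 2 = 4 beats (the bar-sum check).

1) 0.0ms=0b +454.545ms=1/2b
2) 454.545ms=1/2b +454.545ms=1/2b
3) 909.091ms=1b +454.545ms=1/2b
4) 1363.636ms=3/2b +454.545ms=1/2b
5) 1818.182ms=2b +259.74ms=2/7b
6) 2077.922ms=16/7b +259.74ms=2/7b
7) 2337.662ms=18/7b +259.74ms=2/7b
8) 2597.403ms=20/7b +259.74ms=2/7b
9) 2857.143ms=22/7b +259.74ms=2/7b
10) 3116.883ms=24/7b +259.74ms=2/7b
11) 3376.623ms=26/7b +259.74ms=2/7b
Σ=4b of 4 (66bpm 2/4) — PASS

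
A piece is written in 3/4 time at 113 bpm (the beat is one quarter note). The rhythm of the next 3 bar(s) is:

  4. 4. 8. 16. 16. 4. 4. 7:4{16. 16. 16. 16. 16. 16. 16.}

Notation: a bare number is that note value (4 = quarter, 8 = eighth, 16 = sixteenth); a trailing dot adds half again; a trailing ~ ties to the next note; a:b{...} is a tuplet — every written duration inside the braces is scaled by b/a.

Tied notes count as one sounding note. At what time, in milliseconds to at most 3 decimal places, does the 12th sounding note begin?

note 12 onset = 117/14b = 4437.421ms

1. 0.0ms @ 0 + 796.46ms (3/2)
2. 796.46ms @ 3/2 + 796.46ms (3/2)
3. 1592.92ms @ 3 + 398.23ms (3/4)
4. 1991.15ms @ 15/4 + 199.115ms (3/8)
5. 2190.265ms @ 33/8 + 199.115ms (3/8)
6. 2389.381ms @ 9/2 + 796.46ms (3/2)
7. 3185.841ms @ 6 + 796.46ms (3/2)
8. 3982.301ms @ 15/2 + 113.78ms (3/14)
9. 4096.081ms @ 54/7 + 113.78ms (3/14)
10. 4209.861ms @ 111/14 + 113.78ms (3/14)
11. 4323.641ms @ 57/7 + 113.78ms (3/14)
12. 4437.421ms @ 117/14 + 113.78ms (3/14)
13. 4551.201ms @ 60/7 + 113.78ms (3/14)
14. 4664.981ms @ 123/14 + 113.78ms (3/14)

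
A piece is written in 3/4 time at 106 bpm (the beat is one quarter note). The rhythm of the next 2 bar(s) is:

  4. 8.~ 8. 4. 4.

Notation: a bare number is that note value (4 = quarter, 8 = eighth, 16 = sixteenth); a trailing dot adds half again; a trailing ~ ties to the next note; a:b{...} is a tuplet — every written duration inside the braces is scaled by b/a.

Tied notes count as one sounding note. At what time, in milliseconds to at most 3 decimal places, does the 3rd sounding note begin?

note 3 onset = 3b = 1698.113ms

1. 0.0ms @ 0 + 849.057ms (3/2)
2. 849.057ms @ 3/2 + 849.057ms (3/2)
3. 1698.113ms @ 3 + 849.057ms (3/2)
4. 2547.17ms @ 9/2 + 849.057ms (3/2)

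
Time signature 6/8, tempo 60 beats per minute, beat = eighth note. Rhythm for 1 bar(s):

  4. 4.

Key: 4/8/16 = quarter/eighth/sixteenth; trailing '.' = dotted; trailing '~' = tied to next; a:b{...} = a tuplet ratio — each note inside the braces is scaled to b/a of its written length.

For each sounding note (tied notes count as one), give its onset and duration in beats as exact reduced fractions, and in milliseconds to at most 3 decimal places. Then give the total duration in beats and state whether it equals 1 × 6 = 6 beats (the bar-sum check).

1) 0.0ms=0b +3000.0ms=3b
2) 3000.0ms=3b +3000.0ms=3b
Σ=6b of 6 (60bpm 6/8) — PASS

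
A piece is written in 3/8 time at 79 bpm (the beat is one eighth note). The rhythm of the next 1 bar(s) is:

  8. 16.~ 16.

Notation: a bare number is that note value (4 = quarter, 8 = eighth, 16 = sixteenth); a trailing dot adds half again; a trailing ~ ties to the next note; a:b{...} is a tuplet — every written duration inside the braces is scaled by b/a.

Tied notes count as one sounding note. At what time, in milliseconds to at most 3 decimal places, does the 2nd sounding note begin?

1. 0.0ms @ 0 + 1139.241ms (3/2)
2. 1139.241ms @ 3/2 + 1139.241ms (3/2)

note 2 onset = 3/2b = 1139.241ms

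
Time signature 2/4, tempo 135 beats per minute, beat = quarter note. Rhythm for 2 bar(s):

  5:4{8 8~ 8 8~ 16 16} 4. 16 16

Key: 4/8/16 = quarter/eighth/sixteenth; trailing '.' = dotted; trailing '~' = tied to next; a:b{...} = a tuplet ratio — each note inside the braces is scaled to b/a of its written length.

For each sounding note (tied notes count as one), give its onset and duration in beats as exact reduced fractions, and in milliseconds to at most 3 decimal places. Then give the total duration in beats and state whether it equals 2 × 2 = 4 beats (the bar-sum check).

1) 0.0ms=0b +177.778ms=2/5b
2) 177.778ms=2/5b +355.556ms=4/5b
3) 533.333ms=6/5b +266.667ms=3/5b
4) 800.0ms=9/5b +88.889ms=1/5b
5) 888.889ms=2b +666.667ms=3/2b
6) 1555.556ms=7/2b +111.111ms=1/4b
7) 1666.667ms=15/4b +111.111ms=1/4b
Σ=4b of 4 (135bpm 2/4) — PASS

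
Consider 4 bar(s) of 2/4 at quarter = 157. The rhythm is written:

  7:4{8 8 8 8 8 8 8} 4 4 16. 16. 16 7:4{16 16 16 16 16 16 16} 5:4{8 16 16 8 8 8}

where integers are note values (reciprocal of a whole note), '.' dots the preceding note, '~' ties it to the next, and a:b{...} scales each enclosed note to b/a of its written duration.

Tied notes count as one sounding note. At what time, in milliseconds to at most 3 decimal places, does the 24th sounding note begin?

note 24 onset = 36/5b = 2751.592ms

1. 0.0ms @ 0 + 109.19ms (2/7)
2. 109.19ms @ 2/7 + 109.19ms (2/7)
3. 218.38ms @ 4/7 + 109.19ms (2/7)
4. 327.571ms @ 6/7 + 109.19ms (2/7)
5. 436.761ms @ 8/7 + 109.19ms (2/7)
6. 545.951ms @ 10/7 + 109.19ms (2/7)
7. 655.141ms @ 12/7 + 109.19ms (2/7)
8. 764.331ms @ 2 + 382.166ms (1)
9. 1146.497ms @ 3 + 382.166ms (1)
10. 1528.662ms @ 4 + 143.312ms (3/8)
11. 1671.975ms @ 35/8 + 143.312ms (3/8)
12. 1815.287ms @ 19/4 + 95.541ms (1/4)
13. 1910.828ms @ 5 + 54.595ms (1/7)
14. 1965.423ms @ 36/7 + 54.595ms (1/7)
15. 2020.018ms @ 37/7 + 54.595ms (1/7)
16. 2074.613ms @ 38/7 + 54.595ms (1/7)
17. 2129.208ms @ 39/7 + 54.595ms (1/7)
18. 2183.803ms @ 40/7 + 54.595ms (1/7)
19. 2238.399ms @ 41/7 + 54.595ms (1/7)
20. 2292.994ms @ 6 + 152.866ms (2/5)
21. 2445.86ms @ 32/5 + 76.433ms (1/5)
22. 2522.293ms @ 33/5 + 76.433ms (1/5)
23. 2598.726ms @ 34/5 + 152.866ms (2/5)
24. 2751.592ms @ 36/5 + 152.866ms (2/5)
25. 2904.459ms @ 38/5 + 152.866ms (2/5)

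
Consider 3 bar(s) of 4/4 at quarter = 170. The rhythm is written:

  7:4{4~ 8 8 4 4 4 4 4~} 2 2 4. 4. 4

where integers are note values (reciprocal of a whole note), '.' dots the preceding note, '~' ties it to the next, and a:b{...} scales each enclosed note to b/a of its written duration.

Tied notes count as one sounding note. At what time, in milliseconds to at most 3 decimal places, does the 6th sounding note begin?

note 6 onset = 20/7b = 1008.403ms

1. 0.0ms @ 0 + 302.521ms (6/7)
2. 302.521ms @ 6/7 + 100.84ms (2/7)
3. 403.361ms @ 8/7 + 201.681ms (4/7)
4. 605.042ms @ 12/7 + 201.681ms (4/7)
5. 806.723ms @ 16/7 + 201.681ms (4/7)
6. 1008.403ms @ 20/7 + 201.681ms (4/7)
7. 1210.084ms @ 24/7 + 907.563ms (18/7)
8. 2117.647ms @ 6 + 705.882ms (2)
9. 2823.529ms @ 8 + 529.412ms (3/2)
10. 3352.941ms @ 19/2 + 529.412ms (3/2)
11. 3882.353ms @ 11 + 352.941ms (1)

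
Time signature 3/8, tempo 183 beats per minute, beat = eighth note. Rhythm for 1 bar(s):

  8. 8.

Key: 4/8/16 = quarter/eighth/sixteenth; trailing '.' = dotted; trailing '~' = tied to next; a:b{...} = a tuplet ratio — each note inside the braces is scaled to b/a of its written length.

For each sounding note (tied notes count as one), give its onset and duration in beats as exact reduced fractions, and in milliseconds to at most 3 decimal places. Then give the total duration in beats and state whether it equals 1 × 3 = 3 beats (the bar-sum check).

1) 0.0ms=0b +491.803ms=3/2b
2) 491.803ms=3/2b +491.803ms=3/2b
Σ=3b of 3 (183bpm 3/8) — PASS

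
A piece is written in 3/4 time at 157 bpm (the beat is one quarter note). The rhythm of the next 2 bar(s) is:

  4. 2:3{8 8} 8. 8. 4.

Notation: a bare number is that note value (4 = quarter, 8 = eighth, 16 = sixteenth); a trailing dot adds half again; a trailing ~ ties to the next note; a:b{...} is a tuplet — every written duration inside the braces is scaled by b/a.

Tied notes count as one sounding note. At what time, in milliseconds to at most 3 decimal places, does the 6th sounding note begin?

note 6 onset = 9/2b = 1719.745ms

1. 0.0ms @ 0 + 573.248ms (3/2)
2. 573.248ms @ 3/2 + 286.624ms (3/4)
3. 859.873ms @ 9/4 + 286.624ms (3/4)
4. 1146.497ms @ 3 + 286.624ms (3/4)
5. 1433.121ms @ 15/4 + 286.624ms (3/4)
6. 1719.745ms @ 9/2 + 573.248ms (3/2)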